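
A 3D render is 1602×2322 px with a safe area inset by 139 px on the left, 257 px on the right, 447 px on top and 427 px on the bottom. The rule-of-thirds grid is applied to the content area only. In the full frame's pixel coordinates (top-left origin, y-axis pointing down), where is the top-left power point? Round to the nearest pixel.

(541, 930)

Content width = 1602 − 139 − 257 = 1206 px; content height = 2322 − 447 − 427 = 1448 px.
Top-left is one-third across and one-third down within the content area.
x = 139 + 1 × 1206/3 = 139 + 402.00 ≈ 541
y = 447 + 1 × 1448/3 = 447 + 482.67 ≈ 930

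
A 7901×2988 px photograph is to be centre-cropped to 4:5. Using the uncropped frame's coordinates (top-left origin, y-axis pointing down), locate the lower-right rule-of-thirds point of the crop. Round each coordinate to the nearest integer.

7901/2988 > 4/5, so the 4:5 crop keeps the full height 2988 and trims width to 2988 × 4/5 = 2390.40 px.
Left offset = (7901 − 2390.40)/2 = 2755.30 px; top offset = 0.
Lower-right is two-thirds across and two-thirds down within the crop:
x = 2755.30 + 2 × 2390.40/3 ≈ 4349; y = 0.00 + 2 × 2988.00/3 ≈ 1992.

x = 4349 px, y = 1992 px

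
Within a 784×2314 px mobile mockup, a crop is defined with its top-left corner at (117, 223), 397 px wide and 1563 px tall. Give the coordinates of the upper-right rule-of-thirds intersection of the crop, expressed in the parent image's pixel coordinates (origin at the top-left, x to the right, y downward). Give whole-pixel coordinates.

x = 382 px, y = 744 px

One third of the crop width 397 is 132.33 px.
One third of the crop height 1563 is 521.00 px.
The upper-right point is two-thirds across and one-third down within the crop:
x = 117 + 2 × 132.33 ≈ 382; y = 223 + 1 × 521.00 ≈ 744.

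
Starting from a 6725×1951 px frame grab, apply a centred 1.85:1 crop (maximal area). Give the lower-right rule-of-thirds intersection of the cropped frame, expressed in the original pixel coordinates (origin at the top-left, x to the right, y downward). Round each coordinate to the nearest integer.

(3964, 1301)

6725/1951 > 1.85/1, so the 1.85:1 crop keeps the full height 1951 and trims width to 1951 × 1.85/1 = 3609.35 px.
Left offset = (6725 − 3609.35)/2 = 1557.82 px; top offset = 0.
Lower-right is two-thirds across and two-thirds down within the crop:
x = 1557.82 + 2 × 3609.35/3 ≈ 3964; y = 0.00 + 2 × 1951.00/3 ≈ 1301.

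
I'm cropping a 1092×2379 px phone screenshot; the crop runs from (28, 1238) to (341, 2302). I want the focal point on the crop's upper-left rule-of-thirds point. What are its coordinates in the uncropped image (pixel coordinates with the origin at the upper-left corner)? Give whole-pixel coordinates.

Crop width = 341 − 28 = 313 px; one third is 104.33 px.
Crop height = 2302 − 1238 = 1064 px; one third is 354.67 px.
The upper-left point is one-third across and one-third down within the crop:
x = 28 + 1 × 104.33 ≈ 132; y = 1238 + 1 × 354.67 ≈ 1593.

(132, 1593)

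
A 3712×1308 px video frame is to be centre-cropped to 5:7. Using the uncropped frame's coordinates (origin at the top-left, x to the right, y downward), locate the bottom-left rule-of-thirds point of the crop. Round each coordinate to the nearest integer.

3712/1308 > 5/7, so the 5:7 crop keeps the full height 1308 and trims width to 1308 × 5/7 = 934.29 px.
Left offset = (3712 − 934.29)/2 = 1388.86 px; top offset = 0.
Bottom-left is one-third across and two-thirds down within the crop:
x = 1388.86 + 1 × 934.29/3 ≈ 1700; y = 0.00 + 2 × 1308.00/3 ≈ 872.

(1700, 872)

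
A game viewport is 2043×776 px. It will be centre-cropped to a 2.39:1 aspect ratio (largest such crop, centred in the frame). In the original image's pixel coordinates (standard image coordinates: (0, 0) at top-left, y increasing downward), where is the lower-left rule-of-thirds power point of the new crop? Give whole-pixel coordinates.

x = 712 px, y = 517 px

2043/776 > 2.39/1, so the 2.39:1 crop keeps the full height 776 and trims width to 776 × 2.39/1 = 1854.64 px.
Left offset = (2043 − 1854.64)/2 = 94.18 px; top offset = 0.
Lower-left is one-third across and two-thirds down within the crop:
x = 94.18 + 1 × 1854.64/3 ≈ 712; y = 0.00 + 2 × 776.00/3 ≈ 517.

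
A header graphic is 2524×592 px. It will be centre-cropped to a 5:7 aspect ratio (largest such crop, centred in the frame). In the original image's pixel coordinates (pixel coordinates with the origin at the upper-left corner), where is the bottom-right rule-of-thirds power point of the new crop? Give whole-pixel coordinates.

x = 1332 px, y = 395 px

2524/592 > 5/7, so the 5:7 crop keeps the full height 592 and trims width to 592 × 5/7 = 422.86 px.
Left offset = (2524 − 422.86)/2 = 1050.57 px; top offset = 0.
Bottom-right is two-thirds across and two-thirds down within the crop:
x = 1050.57 + 2 × 422.86/3 ≈ 1332; y = 0.00 + 2 × 592.00/3 ≈ 395.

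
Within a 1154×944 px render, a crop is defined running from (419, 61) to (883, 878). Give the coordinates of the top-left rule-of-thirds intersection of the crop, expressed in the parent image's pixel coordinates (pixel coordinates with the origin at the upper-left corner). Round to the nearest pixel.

x = 574 px, y = 333 px

Crop width = 883 − 419 = 464 px; one third is 154.67 px.
Crop height = 878 − 61 = 817 px; one third is 272.33 px.
The top-left point is one-third across and one-third down within the crop:
x = 419 + 1 × 154.67 ≈ 574; y = 61 + 1 × 272.33 ≈ 333.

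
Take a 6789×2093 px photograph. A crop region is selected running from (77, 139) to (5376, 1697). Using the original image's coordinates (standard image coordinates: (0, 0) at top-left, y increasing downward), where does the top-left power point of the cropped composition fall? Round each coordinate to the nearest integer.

Crop width = 5376 − 77 = 5299 px; one third is 1766.33 px.
Crop height = 1697 − 139 = 1558 px; one third is 519.33 px.
The top-left point is one-third across and one-third down within the crop:
x = 77 + 1 × 1766.33 ≈ 1843; y = 139 + 1 × 519.33 ≈ 658.

x = 1843 px, y = 658 px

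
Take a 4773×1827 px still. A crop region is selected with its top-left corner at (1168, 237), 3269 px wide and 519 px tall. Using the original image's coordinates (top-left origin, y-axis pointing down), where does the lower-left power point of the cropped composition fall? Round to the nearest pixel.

One third of the crop width 3269 is 1089.67 px.
One third of the crop height 519 is 173.00 px.
The lower-left point is one-third across and two-thirds down within the crop:
x = 1168 + 1 × 1089.67 ≈ 2258; y = 237 + 2 × 173.00 ≈ 583.

(2258, 583)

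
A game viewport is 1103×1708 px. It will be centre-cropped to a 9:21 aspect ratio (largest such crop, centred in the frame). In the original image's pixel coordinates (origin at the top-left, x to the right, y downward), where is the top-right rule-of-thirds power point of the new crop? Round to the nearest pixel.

1103/1708 > 9/21, so the 9:21 crop keeps the full height 1708 and trims width to 1708 × 9/21 = 732.00 px.
Left offset = (1103 − 732.00)/2 = 185.50 px; top offset = 0.
Top-right is two-thirds across and one-third down within the crop:
x = 185.50 + 2 × 732.00/3 ≈ 674; y = 0.00 + 1 × 1708.00/3 ≈ 569.

(674, 569)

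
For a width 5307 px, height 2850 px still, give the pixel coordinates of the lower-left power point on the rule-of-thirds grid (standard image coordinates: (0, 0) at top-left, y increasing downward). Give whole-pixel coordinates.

The lower-left point sits one-third of the way across and two-thirds of the way down.
x = 1 × 5307/3 ≈ 1769; y = 2 × 2850/3 ≈ 1900.

x = 1769 px, y = 1900 px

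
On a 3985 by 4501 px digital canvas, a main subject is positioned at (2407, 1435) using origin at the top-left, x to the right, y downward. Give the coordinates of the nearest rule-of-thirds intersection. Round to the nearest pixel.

Third lines: x ∈ {1328, 2657}, y ∈ {1500, 3001}.
2407 is closer to x = 2657; 1435 is closer to y = 1500.
So the nearest intersection is the upper-right power point.

x = 2657 px, y = 1500 px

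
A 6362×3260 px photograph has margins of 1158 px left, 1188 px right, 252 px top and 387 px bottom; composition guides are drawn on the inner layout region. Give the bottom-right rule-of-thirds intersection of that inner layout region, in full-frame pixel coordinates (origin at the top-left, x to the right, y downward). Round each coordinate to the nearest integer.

x = 3835 px, y = 1999 px

Content width = 6362 − 1158 − 1188 = 4016 px; content height = 3260 − 252 − 387 = 2621 px.
Bottom-right is two-thirds across and two-thirds down within the inner layout region.
x = 1158 + 2 × 4016/3 = 1158 + 2677.33 ≈ 3835
y = 252 + 2 × 2621/3 = 252 + 1747.33 ≈ 1999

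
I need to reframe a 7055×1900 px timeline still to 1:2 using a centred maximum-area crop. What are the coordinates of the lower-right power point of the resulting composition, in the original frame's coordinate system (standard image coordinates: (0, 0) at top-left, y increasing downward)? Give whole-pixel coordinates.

(3686, 1267)

7055/1900 > 1/2, so the 1:2 crop keeps the full height 1900 and trims width to 1900 × 1/2 = 950.00 px.
Left offset = (7055 − 950.00)/2 = 3052.50 px; top offset = 0.
Lower-right is two-thirds across and two-thirds down within the crop:
x = 3052.50 + 2 × 950.00/3 ≈ 3686; y = 0.00 + 2 × 1900.00/3 ≈ 1267.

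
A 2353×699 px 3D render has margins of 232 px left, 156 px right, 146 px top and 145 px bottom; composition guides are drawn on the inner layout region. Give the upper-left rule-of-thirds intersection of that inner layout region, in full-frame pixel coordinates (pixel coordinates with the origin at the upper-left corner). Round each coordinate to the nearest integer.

x = 887 px, y = 282 px

Content width = 2353 − 232 − 156 = 1965 px; content height = 699 − 146 − 145 = 408 px.
Upper-left is one-third across and one-third down within the inner layout region.
x = 232 + 1 × 1965/3 = 232 + 655.00 ≈ 887
y = 146 + 1 × 408/3 = 146 + 136.00 ≈ 282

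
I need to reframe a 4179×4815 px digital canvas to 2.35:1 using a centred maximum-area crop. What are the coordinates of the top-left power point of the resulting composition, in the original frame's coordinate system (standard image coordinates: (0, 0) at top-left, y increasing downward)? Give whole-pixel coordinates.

(1393, 2111)

4179/4815 < 2.35/1, so the 2.35:1 crop keeps the full width 4179 and trims height to 4179 × 1/2.35 = 1778.30 px.
Top offset = (4815 − 1778.30)/2 = 1518.35 px; left offset = 0.
Top-left is one-third across and one-third down within the crop:
x = 0.00 + 1 × 4179.00/3 ≈ 1393; y = 1518.35 + 1 × 1778.30/3 ≈ 2111.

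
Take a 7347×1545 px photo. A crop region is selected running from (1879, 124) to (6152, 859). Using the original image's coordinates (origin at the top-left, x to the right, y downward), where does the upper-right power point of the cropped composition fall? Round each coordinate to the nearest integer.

Crop width = 6152 − 1879 = 4273 px; one third is 1424.33 px.
Crop height = 859 − 124 = 735 px; one third is 245.00 px.
The upper-right point is two-thirds across and one-third down within the crop:
x = 1879 + 2 × 1424.33 ≈ 4728; y = 124 + 1 × 245.00 ≈ 369.

x = 4728 px, y = 369 px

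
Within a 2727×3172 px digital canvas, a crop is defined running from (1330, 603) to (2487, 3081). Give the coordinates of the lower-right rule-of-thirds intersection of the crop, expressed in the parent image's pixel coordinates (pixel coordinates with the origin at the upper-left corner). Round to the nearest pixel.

(2101, 2255)

Crop width = 2487 − 1330 = 1157 px; one third is 385.67 px.
Crop height = 3081 − 603 = 2478 px; one third is 826.00 px.
The lower-right point is two-thirds across and two-thirds down within the crop:
x = 1330 + 2 × 385.67 ≈ 2101; y = 603 + 2 × 826.00 ≈ 2255.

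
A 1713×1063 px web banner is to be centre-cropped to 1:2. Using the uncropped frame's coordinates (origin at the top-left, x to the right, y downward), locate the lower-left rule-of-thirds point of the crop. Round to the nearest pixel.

(768, 709)

1713/1063 > 1/2, so the 1:2 crop keeps the full height 1063 and trims width to 1063 × 1/2 = 531.50 px.
Left offset = (1713 − 531.50)/2 = 590.75 px; top offset = 0.
Lower-left is one-third across and two-thirds down within the crop:
x = 590.75 + 1 × 531.50/3 ≈ 768; y = 0.00 + 2 × 1063.00/3 ≈ 709.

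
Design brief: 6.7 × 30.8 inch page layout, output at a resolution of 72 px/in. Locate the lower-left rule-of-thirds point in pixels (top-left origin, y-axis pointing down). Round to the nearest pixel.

In pixels the canvas is 6.7 × 72 = 482.4 wide and 30.8 × 72 = 2217.6 tall.
The lower-left point is one-third across and two-thirds down:
x = 1 × 482.4/3 ≈ 161; y = 2 × 2217.6/3 ≈ 1478.

x = 161 px, y = 1478 px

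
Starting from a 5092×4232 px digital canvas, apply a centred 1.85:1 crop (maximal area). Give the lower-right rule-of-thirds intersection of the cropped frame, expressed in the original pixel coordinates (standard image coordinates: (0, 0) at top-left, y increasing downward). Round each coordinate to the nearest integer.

x = 3395 px, y = 2575 px

5092/4232 < 1.85/1, so the 1.85:1 crop keeps the full width 5092 and trims height to 5092 × 1/1.85 = 2752.43 px.
Top offset = (4232 − 2752.43)/2 = 739.78 px; left offset = 0.
Lower-right is two-thirds across and two-thirds down within the crop:
x = 0.00 + 2 × 5092.00/3 ≈ 3395; y = 739.78 + 2 × 2752.43/3 ≈ 2575.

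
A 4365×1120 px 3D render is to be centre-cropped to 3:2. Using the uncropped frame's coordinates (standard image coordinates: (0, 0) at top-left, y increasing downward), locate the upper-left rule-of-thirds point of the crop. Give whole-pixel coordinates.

x = 1903 px, y = 373 px

4365/1120 > 3/2, so the 3:2 crop keeps the full height 1120 and trims width to 1120 × 3/2 = 1680.00 px.
Left offset = (4365 − 1680.00)/2 = 1342.50 px; top offset = 0.
Upper-left is one-third across and one-third down within the crop:
x = 1342.50 + 1 × 1680.00/3 ≈ 1903; y = 0.00 + 1 × 1120.00/3 ≈ 373.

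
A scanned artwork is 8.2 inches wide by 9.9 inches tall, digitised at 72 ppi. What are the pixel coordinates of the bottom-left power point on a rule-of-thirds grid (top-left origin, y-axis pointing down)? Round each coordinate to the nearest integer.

x = 197 px, y = 475 px

In pixels the canvas is 8.2 × 72 = 590.4 wide and 9.9 × 72 = 712.8 tall.
The bottom-left point is one-third across and two-thirds down:
x = 1 × 590.4/3 ≈ 197; y = 2 × 712.8/3 ≈ 475.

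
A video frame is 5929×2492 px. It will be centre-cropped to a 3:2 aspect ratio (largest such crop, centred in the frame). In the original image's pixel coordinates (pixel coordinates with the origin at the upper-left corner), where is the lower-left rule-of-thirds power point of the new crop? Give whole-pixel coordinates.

(2342, 1661)

5929/2492 > 3/2, so the 3:2 crop keeps the full height 2492 and trims width to 2492 × 3/2 = 3738.00 px.
Left offset = (5929 − 3738.00)/2 = 1095.50 px; top offset = 0.
Lower-left is one-third across and two-thirds down within the crop:
x = 1095.50 + 1 × 3738.00/3 ≈ 2342; y = 0.00 + 2 × 2492.00/3 ≈ 1661.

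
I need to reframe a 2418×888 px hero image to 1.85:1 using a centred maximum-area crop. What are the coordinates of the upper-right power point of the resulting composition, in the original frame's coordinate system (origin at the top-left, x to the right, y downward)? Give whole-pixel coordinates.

x = 1483 px, y = 296 px

2418/888 > 1.85/1, so the 1.85:1 crop keeps the full height 888 and trims width to 888 × 1.85/1 = 1642.80 px.
Left offset = (2418 − 1642.80)/2 = 387.60 px; top offset = 0.
Upper-right is two-thirds across and one-third down within the crop:
x = 387.60 + 2 × 1642.80/3 ≈ 1483; y = 0.00 + 1 × 888.00/3 ≈ 296.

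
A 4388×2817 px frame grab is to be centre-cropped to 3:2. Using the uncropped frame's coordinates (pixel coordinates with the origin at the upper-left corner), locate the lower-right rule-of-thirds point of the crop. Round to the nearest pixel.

4388/2817 > 3/2, so the 3:2 crop keeps the full height 2817 and trims width to 2817 × 3/2 = 4225.50 px.
Left offset = (4388 − 4225.50)/2 = 81.25 px; top offset = 0.
Lower-right is two-thirds across and two-thirds down within the crop:
x = 81.25 + 2 × 4225.50/3 ≈ 2898; y = 0.00 + 2 × 2817.00/3 ≈ 1878.

(2898, 1878)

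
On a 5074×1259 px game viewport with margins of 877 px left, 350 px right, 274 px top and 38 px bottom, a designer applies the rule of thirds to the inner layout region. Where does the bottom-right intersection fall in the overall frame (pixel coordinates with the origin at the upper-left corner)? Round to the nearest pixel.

Content width = 5074 − 877 − 350 = 3847 px; content height = 1259 − 274 − 38 = 947 px.
Bottom-right is two-thirds across and two-thirds down within the inner layout region.
x = 877 + 2 × 3847/3 = 877 + 2564.67 ≈ 3442
y = 274 + 2 × 947/3 = 274 + 631.33 ≈ 905

x = 3442 px, y = 905 px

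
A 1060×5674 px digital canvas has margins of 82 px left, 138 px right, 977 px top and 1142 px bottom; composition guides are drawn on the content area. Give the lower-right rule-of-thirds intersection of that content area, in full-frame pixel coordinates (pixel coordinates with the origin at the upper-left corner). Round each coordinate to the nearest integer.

x = 642 px, y = 3347 px

Content width = 1060 − 82 − 138 = 840 px; content height = 5674 − 977 − 1142 = 3555 px.
Lower-right is two-thirds across and two-thirds down within the content area.
x = 82 + 2 × 840/3 = 82 + 560.00 ≈ 642
y = 977 + 2 × 3555/3 = 977 + 2370.00 ≈ 3347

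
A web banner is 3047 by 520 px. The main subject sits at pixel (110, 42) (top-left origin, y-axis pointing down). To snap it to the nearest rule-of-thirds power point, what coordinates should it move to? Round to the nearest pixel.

x = 1016 px, y = 173 px

Third lines: x ∈ {1016, 2031}, y ∈ {173, 347}.
110 is closer to x = 1016; 42 is closer to y = 173.
So the nearest intersection is the upper-left power point.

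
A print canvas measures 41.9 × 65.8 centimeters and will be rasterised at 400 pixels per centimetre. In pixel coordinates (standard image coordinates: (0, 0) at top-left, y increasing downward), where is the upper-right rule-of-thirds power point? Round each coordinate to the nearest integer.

(11173, 8773)

In pixels the canvas is 41.9 × 400 = 16760 wide and 65.8 × 400 = 26320 tall.
The upper-right point is two-thirds across and one-third down:
x = 2 × 16760/3 ≈ 11173; y = 1 × 26320/3 ≈ 8773.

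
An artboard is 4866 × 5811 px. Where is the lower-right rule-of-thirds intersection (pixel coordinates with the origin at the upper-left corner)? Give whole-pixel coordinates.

The lower-right point sits two-thirds of the way across and two-thirds of the way down.
x = 2 × 4866/3 ≈ 3244; y = 2 × 5811/3 ≈ 3874.

x = 3244 px, y = 3874 px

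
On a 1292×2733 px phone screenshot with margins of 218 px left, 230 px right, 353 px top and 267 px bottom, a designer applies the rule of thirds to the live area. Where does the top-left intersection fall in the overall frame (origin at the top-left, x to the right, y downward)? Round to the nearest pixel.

Content width = 1292 − 218 − 230 = 844 px; content height = 2733 − 353 − 267 = 2113 px.
Top-left is one-third across and one-third down within the live area.
x = 218 + 1 × 844/3 = 218 + 281.33 ≈ 499
y = 353 + 1 × 2113/3 = 353 + 704.33 ≈ 1057

(499, 1057)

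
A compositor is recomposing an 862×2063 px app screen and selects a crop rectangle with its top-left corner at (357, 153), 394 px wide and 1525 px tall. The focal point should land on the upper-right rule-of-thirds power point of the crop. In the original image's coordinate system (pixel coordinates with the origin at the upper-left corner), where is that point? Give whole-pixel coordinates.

One third of the crop width 394 is 131.33 px.
One third of the crop height 1525 is 508.33 px.
The upper-right point is two-thirds across and one-third down within the crop:
x = 357 + 2 × 131.33 ≈ 620; y = 153 + 1 × 508.33 ≈ 661.

(620, 661)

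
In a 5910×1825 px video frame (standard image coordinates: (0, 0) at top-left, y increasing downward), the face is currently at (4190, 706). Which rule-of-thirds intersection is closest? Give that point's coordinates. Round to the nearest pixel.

Third lines: x ∈ {1970, 3940}, y ∈ {608, 1217}.
4190 is closer to x = 3940; 706 is closer to y = 608.
So the nearest intersection is the upper-right power point.

(3940, 608)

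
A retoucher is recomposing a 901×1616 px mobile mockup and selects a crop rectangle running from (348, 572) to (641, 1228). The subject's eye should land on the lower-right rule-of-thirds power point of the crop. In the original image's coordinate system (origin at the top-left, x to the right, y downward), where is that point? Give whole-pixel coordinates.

Crop width = 641 − 348 = 293 px; one third is 97.67 px.
Crop height = 1228 − 572 = 656 px; one third is 218.67 px.
The lower-right point is two-thirds across and two-thirds down within the crop:
x = 348 + 2 × 97.67 ≈ 543; y = 572 + 2 × 218.67 ≈ 1009.

(543, 1009)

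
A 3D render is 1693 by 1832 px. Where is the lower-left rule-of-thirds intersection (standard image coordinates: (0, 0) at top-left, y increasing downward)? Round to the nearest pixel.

x = 564 px, y = 1221 px

The lower-left point sits one-third of the way across and two-thirds of the way down.
x = 1 × 1693/3 ≈ 564; y = 2 × 1832/3 ≈ 1221.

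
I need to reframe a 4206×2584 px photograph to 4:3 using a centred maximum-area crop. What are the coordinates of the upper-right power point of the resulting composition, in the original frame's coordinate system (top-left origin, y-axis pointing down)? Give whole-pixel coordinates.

(2677, 861)

4206/2584 > 4/3, so the 4:3 crop keeps the full height 2584 and trims width to 2584 × 4/3 = 3445.33 px.
Left offset = (4206 − 3445.33)/2 = 380.33 px; top offset = 0.
Upper-right is two-thirds across and one-third down within the crop:
x = 380.33 + 2 × 3445.33/3 ≈ 2677; y = 0.00 + 1 × 2584.00/3 ≈ 861.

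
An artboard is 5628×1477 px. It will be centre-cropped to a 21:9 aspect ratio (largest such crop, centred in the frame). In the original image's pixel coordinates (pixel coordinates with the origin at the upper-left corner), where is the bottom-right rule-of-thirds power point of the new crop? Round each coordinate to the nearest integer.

(3388, 985)

5628/1477 > 21/9, so the 21:9 crop keeps the full height 1477 and trims width to 1477 × 21/9 = 3446.33 px.
Left offset = (5628 − 3446.33)/2 = 1090.83 px; top offset = 0.
Bottom-right is two-thirds across and two-thirds down within the crop:
x = 1090.83 + 2 × 3446.33/3 ≈ 3388; y = 0.00 + 2 × 1477.00/3 ≈ 985.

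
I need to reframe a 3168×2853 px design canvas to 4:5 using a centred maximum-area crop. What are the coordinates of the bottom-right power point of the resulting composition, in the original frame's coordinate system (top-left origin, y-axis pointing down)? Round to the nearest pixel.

3168/2853 > 4/5, so the 4:5 crop keeps the full height 2853 and trims width to 2853 × 4/5 = 2282.40 px.
Left offset = (3168 − 2282.40)/2 = 442.80 px; top offset = 0.
Bottom-right is two-thirds across and two-thirds down within the crop:
x = 442.80 + 2 × 2282.40/3 ≈ 1964; y = 0.00 + 2 × 2853.00/3 ≈ 1902.

(1964, 1902)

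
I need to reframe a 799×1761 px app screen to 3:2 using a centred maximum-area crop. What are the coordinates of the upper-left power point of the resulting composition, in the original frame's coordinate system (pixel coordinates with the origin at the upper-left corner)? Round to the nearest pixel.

(266, 792)

799/1761 < 3/2, so the 3:2 crop keeps the full width 799 and trims height to 799 × 2/3 = 532.67 px.
Top offset = (1761 − 532.67)/2 = 614.17 px; left offset = 0.
Upper-left is one-third across and one-third down within the crop:
x = 0.00 + 1 × 799.00/3 ≈ 266; y = 614.17 + 1 × 532.67/3 ≈ 792.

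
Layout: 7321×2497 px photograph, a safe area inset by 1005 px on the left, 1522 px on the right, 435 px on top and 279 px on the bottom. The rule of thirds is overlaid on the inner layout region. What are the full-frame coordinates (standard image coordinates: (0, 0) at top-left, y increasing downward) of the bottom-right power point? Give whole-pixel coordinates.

Content width = 7321 − 1005 − 1522 = 4794 px; content height = 2497 − 435 − 279 = 1783 px.
Bottom-right is two-thirds across and two-thirds down within the inner layout region.
x = 1005 + 2 × 4794/3 = 1005 + 3196.00 ≈ 4201
y = 435 + 2 × 1783/3 = 435 + 1188.67 ≈ 1624

x = 4201 px, y = 1624 px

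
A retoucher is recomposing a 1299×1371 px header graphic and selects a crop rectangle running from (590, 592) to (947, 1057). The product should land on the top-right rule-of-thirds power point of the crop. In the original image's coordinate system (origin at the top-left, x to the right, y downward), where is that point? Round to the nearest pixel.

Crop width = 947 − 590 = 357 px; one third is 119.00 px.
Crop height = 1057 − 592 = 465 px; one third is 155.00 px.
The top-right point is two-thirds across and one-third down within the crop:
x = 590 + 2 × 119.00 ≈ 828; y = 592 + 1 × 155.00 ≈ 747.

x = 828 px, y = 747 px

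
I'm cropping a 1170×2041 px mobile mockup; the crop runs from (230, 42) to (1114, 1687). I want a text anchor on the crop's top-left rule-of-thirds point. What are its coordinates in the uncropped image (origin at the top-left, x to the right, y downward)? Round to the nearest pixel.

x = 525 px, y = 590 px

Crop width = 1114 − 230 = 884 px; one third is 294.67 px.
Crop height = 1687 − 42 = 1645 px; one third is 548.33 px.
The top-left point is one-third across and one-third down within the crop:
x = 230 + 1 × 294.67 ≈ 525; y = 42 + 1 × 548.33 ≈ 590.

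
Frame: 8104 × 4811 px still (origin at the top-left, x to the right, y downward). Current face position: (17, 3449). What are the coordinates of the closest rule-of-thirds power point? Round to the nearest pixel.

Third lines: x ∈ {2701, 5403}, y ∈ {1604, 3207}.
17 is closer to x = 2701; 3449 is closer to y = 3207.
So the nearest intersection is the lower-left power point.

(2701, 3207)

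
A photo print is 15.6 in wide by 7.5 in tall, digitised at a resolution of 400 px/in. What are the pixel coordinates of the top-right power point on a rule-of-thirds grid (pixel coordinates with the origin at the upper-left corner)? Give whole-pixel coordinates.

x = 4160 px, y = 1000 px

In pixels the canvas is 15.6 × 400 = 6240 wide and 7.5 × 400 = 3000 tall.
The top-right point is two-thirds across and one-third down:
x = 2 × 6240/3 ≈ 4160; y = 1 × 3000/3 ≈ 1000.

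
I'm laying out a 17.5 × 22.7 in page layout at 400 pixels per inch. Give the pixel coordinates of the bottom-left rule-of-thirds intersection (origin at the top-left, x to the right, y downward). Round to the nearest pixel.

x = 2333 px, y = 6053 px

In pixels the canvas is 17.5 × 400 = 7000 wide and 22.7 × 400 = 9080 tall.
The bottom-left point is one-third across and two-thirds down:
x = 1 × 7000/3 ≈ 2333; y = 2 × 9080/3 ≈ 6053.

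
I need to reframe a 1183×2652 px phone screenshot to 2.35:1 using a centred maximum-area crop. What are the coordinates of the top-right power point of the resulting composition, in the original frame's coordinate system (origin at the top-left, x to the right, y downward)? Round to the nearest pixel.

1183/2652 < 2.35/1, so the 2.35:1 crop keeps the full width 1183 and trims height to 1183 × 1/2.35 = 503.40 px.
Top offset = (2652 − 503.40)/2 = 1074.30 px; left offset = 0.
Top-right is two-thirds across and one-third down within the crop:
x = 0.00 + 2 × 1183.00/3 ≈ 789; y = 1074.30 + 1 × 503.40/3 ≈ 1242.

x = 789 px, y = 1242 px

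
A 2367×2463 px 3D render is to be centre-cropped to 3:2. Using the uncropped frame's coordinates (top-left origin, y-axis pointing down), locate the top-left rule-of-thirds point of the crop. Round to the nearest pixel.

2367/2463 < 3/2, so the 3:2 crop keeps the full width 2367 and trims height to 2367 × 2/3 = 1578.00 px.
Top offset = (2463 − 1578.00)/2 = 442.50 px; left offset = 0.
Top-left is one-third across and one-third down within the crop:
x = 0.00 + 1 × 2367.00/3 ≈ 789; y = 442.50 + 1 × 1578.00/3 ≈ 969.

x = 789 px, y = 969 px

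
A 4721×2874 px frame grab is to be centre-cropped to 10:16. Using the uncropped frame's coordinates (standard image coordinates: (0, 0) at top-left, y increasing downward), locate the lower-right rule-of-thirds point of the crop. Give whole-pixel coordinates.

4721/2874 > 10/16, so the 10:16 crop keeps the full height 2874 and trims width to 2874 × 10/16 = 1796.25 px.
Left offset = (4721 − 1796.25)/2 = 1462.38 px; top offset = 0.
Lower-right is two-thirds across and two-thirds down within the crop:
x = 1462.38 + 2 × 1796.25/3 ≈ 2660; y = 0.00 + 2 × 2874.00/3 ≈ 1916.

(2660, 1916)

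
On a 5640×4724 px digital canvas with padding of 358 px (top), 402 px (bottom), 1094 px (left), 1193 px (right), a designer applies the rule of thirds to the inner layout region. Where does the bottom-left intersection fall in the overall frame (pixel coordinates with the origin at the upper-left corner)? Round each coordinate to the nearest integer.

Content width = 5640 − 1094 − 1193 = 3353 px; content height = 4724 − 358 − 402 = 3964 px.
Bottom-left is one-third across and two-thirds down within the inner layout region.
x = 1094 + 1 × 3353/3 = 1094 + 1117.67 ≈ 2212
y = 358 + 2 × 3964/3 = 358 + 2642.67 ≈ 3001

x = 2212 px, y = 3001 px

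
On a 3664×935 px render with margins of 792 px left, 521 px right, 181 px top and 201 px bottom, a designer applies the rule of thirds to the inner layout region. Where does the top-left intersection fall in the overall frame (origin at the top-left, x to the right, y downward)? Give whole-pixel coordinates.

Content width = 3664 − 792 − 521 = 2351 px; content height = 935 − 181 − 201 = 553 px.
Top-left is one-third across and one-third down within the inner layout region.
x = 792 + 1 × 2351/3 = 792 + 783.67 ≈ 1576
y = 181 + 1 × 553/3 = 181 + 184.33 ≈ 365

x = 1576 px, y = 365 px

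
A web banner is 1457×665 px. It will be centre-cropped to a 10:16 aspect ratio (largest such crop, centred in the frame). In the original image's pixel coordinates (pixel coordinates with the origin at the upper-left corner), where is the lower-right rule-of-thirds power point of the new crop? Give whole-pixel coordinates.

(798, 443)

1457/665 > 10/16, so the 10:16 crop keeps the full height 665 and trims width to 665 × 10/16 = 415.62 px.
Left offset = (1457 − 415.62)/2 = 520.69 px; top offset = 0.
Lower-right is two-thirds across and two-thirds down within the crop:
x = 520.69 + 2 × 415.62/3 ≈ 798; y = 0.00 + 2 × 665.00/3 ≈ 443.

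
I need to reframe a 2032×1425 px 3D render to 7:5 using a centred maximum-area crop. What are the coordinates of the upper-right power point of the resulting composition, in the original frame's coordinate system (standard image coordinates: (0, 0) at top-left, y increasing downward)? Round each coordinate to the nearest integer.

2032/1425 > 7/5, so the 7:5 crop keeps the full height 1425 and trims width to 1425 × 7/5 = 1995.00 px.
Left offset = (2032 − 1995.00)/2 = 18.50 px; top offset = 0.
Upper-right is two-thirds across and one-third down within the crop:
x = 18.50 + 2 × 1995.00/3 ≈ 1349; y = 0.00 + 1 × 1425.00/3 ≈ 475.

x = 1349 px, y = 475 px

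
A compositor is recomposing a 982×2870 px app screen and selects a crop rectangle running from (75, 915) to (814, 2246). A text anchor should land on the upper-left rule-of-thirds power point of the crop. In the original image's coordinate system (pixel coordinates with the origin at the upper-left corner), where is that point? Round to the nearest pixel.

Crop width = 814 − 75 = 739 px; one third is 246.33 px.
Crop height = 2246 − 915 = 1331 px; one third is 443.67 px.
The upper-left point is one-third across and one-third down within the crop:
x = 75 + 1 × 246.33 ≈ 321; y = 915 + 1 × 443.67 ≈ 1359.

x = 321 px, y = 1359 px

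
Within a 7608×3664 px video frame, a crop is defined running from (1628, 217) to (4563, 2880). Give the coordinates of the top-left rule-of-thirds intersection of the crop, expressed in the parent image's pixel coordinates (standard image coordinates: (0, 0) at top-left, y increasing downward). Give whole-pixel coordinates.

x = 2606 px, y = 1105 px

Crop width = 4563 − 1628 = 2935 px; one third is 978.33 px.
Crop height = 2880 − 217 = 2663 px; one third is 887.67 px.
The top-left point is one-third across and one-third down within the crop:
x = 1628 + 1 × 978.33 ≈ 2606; y = 217 + 1 × 887.67 ≈ 1105.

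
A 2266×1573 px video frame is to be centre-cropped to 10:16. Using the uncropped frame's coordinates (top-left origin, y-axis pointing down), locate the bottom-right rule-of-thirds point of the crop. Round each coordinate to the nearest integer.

2266/1573 > 10/16, so the 10:16 crop keeps the full height 1573 and trims width to 1573 × 10/16 = 983.12 px.
Left offset = (2266 − 983.12)/2 = 641.44 px; top offset = 0.
Bottom-right is two-thirds across and two-thirds down within the crop:
x = 641.44 + 2 × 983.12/3 ≈ 1297; y = 0.00 + 2 × 1573.00/3 ≈ 1049.

x = 1297 px, y = 1049 px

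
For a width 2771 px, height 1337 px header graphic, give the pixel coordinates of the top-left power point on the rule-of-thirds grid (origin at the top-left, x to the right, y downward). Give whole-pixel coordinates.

x = 924 px, y = 446 px

The top-left point sits one-third of the way across and one-third of the way down.
x = 1 × 2771/3 ≈ 924; y = 1 × 1337/3 ≈ 446.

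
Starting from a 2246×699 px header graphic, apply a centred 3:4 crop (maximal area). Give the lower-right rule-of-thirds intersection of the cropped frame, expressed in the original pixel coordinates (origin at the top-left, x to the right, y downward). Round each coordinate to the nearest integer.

(1210, 466)

2246/699 > 3/4, so the 3:4 crop keeps the full height 699 and trims width to 699 × 3/4 = 524.25 px.
Left offset = (2246 − 524.25)/2 = 860.88 px; top offset = 0.
Lower-right is two-thirds across and two-thirds down within the crop:
x = 860.88 + 2 × 524.25/3 ≈ 1210; y = 0.00 + 2 × 699.00/3 ≈ 466.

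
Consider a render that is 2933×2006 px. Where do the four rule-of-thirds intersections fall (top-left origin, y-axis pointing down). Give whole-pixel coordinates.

One third of 2933 is 977.67; one third of 2006 is 668.67.
Vertical third lines at x = 978 and x = 1955; horizontal third lines at y = 669 and y = 1337.

(978, 669), (1955, 669), (978, 1337), (1955, 1337)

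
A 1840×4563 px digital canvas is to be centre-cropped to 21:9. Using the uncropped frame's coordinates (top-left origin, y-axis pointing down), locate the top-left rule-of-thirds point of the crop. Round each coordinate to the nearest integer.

x = 613 px, y = 2150 px

1840/4563 < 21/9, so the 21:9 crop keeps the full width 1840 and trims height to 1840 × 9/21 = 788.57 px.
Top offset = (4563 − 788.57)/2 = 1887.21 px; left offset = 0.
Top-left is one-third across and one-third down within the crop:
x = 0.00 + 1 × 1840.00/3 ≈ 613; y = 1887.21 + 1 × 788.57/3 ≈ 2150.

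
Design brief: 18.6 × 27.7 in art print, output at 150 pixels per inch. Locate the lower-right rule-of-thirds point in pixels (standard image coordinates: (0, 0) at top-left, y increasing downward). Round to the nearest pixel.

x = 1860 px, y = 2770 px

In pixels the canvas is 18.6 × 150 = 2790 wide and 27.7 × 150 = 4155 tall.
The lower-right point is two-thirds across and two-thirds down:
x = 2 × 2790/3 ≈ 1860; y = 2 × 4155/3 ≈ 2770.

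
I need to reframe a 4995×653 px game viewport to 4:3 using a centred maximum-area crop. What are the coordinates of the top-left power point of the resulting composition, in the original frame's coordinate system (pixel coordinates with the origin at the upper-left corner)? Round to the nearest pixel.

x = 2352 px, y = 218 px

4995/653 > 4/3, so the 4:3 crop keeps the full height 653 and trims width to 653 × 4/3 = 870.67 px.
Left offset = (4995 − 870.67)/2 = 2062.17 px; top offset = 0.
Top-left is one-third across and one-third down within the crop:
x = 2062.17 + 1 × 870.67/3 ≈ 2352; y = 0.00 + 1 × 653.00/3 ≈ 218.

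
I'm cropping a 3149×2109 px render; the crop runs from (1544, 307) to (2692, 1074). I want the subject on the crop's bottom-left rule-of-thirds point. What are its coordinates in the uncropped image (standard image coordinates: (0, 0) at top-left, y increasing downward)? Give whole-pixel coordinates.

Crop width = 2692 − 1544 = 1148 px; one third is 382.67 px.
Crop height = 1074 − 307 = 767 px; one third is 255.67 px.
The bottom-left point is one-third across and two-thirds down within the crop:
x = 1544 + 1 × 382.67 ≈ 1927; y = 307 + 2 × 255.67 ≈ 818.

x = 1927 px, y = 818 px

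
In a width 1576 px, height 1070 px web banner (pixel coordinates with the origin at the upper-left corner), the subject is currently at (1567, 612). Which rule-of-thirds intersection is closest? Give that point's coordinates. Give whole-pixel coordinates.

Third lines: x ∈ {525, 1051}, y ∈ {357, 713}.
1567 is closer to x = 1051; 612 is closer to y = 713.
So the nearest intersection is the lower-right power point.

(1051, 713)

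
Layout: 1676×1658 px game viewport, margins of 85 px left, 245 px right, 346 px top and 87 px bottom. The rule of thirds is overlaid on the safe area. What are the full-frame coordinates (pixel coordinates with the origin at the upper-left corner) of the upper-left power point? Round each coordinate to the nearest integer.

Content width = 1676 − 85 − 245 = 1346 px; content height = 1658 − 346 − 87 = 1225 px.
Upper-left is one-third across and one-third down within the safe area.
x = 85 + 1 × 1346/3 = 85 + 448.67 ≈ 534
y = 346 + 1 × 1225/3 = 346 + 408.33 ≈ 754

x = 534 px, y = 754 px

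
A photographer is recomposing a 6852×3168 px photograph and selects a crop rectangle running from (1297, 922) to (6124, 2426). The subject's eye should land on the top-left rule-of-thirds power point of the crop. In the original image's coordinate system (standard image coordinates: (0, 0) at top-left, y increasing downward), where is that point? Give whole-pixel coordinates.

Crop width = 6124 − 1297 = 4827 px; one third is 1609.00 px.
Crop height = 2426 − 922 = 1504 px; one third is 501.33 px.
The top-left point is one-third across and one-third down within the crop:
x = 1297 + 1 × 1609.00 ≈ 2906; y = 922 + 1 × 501.33 ≈ 1423.

x = 2906 px, y = 1423 px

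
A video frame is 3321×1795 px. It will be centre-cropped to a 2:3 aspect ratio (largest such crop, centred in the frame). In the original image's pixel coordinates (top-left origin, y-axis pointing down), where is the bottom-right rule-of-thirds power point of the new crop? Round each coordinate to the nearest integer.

(1860, 1197)

3321/1795 > 2/3, so the 2:3 crop keeps the full height 1795 and trims width to 1795 × 2/3 = 1196.67 px.
Left offset = (3321 − 1196.67)/2 = 1062.17 px; top offset = 0.
Bottom-right is two-thirds across and two-thirds down within the crop:
x = 1062.17 + 2 × 1196.67/3 ≈ 1860; y = 0.00 + 2 × 1795.00/3 ≈ 1197.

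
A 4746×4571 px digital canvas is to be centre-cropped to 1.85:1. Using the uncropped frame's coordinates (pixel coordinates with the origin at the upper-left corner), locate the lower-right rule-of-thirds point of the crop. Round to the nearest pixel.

x = 3164 px, y = 2713 px

4746/4571 < 1.85/1, so the 1.85:1 crop keeps the full width 4746 and trims height to 4746 × 1/1.85 = 2565.41 px.
Top offset = (4571 − 2565.41)/2 = 1002.80 px; left offset = 0.
Lower-right is two-thirds across and two-thirds down within the crop:
x = 0.00 + 2 × 4746.00/3 ≈ 3164; y = 1002.80 + 2 × 2565.41/3 ≈ 2713.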